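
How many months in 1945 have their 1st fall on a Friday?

Check the 1st of each month of 1945: Jan 1: Mon, Feb 1: Thu, Mar 1: Thu, Apr 1: Sun, May 1: Tue, Jun 1: Fri, Jul 1: Sun, Aug 1: Wed, Sep 1: Sat, Oct 1: Mon, Nov 1: Thu, Dec 1: Sat.
Friday occurs in June — 1 month.

1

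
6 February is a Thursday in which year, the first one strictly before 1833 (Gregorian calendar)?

From one year to the next, a fixed date's weekday advances by 1, or by 2 when a Feb 29 lies between the two dates.
1833: February 6 is Wednesday.
1832: Monday (−2)
1831: Sunday (−1)
1830: Saturday (−1)
1829: Friday (−1)
1828: Wednesday (−2)
1827: Tuesday (−1)
1826: Monday (−1)
1825: Sunday (−1)
1824: Friday (−2)
1823: Thursday (−1)
6 February falls on a Thursday in 1823.

1823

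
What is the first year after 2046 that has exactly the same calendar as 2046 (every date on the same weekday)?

Two years share a calendar iff Jan 1 falls on the same weekday and both are leap or both are common. 2046: Jan 1 is Monday, common year.
2047: Jan 1 Tuesday, common
2048: Jan 1 Wednesday, leap
2049: Jan 1 Friday, common
2050: Jan 1 Saturday, common
2051: Jan 1 Sunday, common
2052: Jan 1 Monday, leap
2053: Jan 1 Wednesday, common
2054: Jan 1 Thursday, common
2055: Jan 1 Friday, common
2056: Jan 1 Saturday, leap
2057: Jan 1 Monday, common
2057 matches on both conditions.

2057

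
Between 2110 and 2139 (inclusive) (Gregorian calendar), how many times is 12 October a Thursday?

Track 12 October's weekday year by year (advancing +1, or +2 across a Feb 29):
  2110: Sun  2111: Mon (+1)  2112: Wed (+2)  2113: Thu (+1) ✓  2114: Fri (+1)
  2115: Sat (+1)  2116: Mon (+2)  2117: Tue (+1)  2118: Wed (+1)  2119: Thu (+1) ✓
  2120: Sat (+2)  2121: Sun (+1)  2122: Mon (+1)  2123: Tue (+1)  2124: Thu (+2) ✓
  2125: Fri (+1)  2126: Sat (+1)  2127: Sun (+1)  2128: Tue (+2)  2129: Wed (+1)
  2130: Thu (+1) ✓  2131: Fri (+1)  2132: Sun (+2)  2133: Mon (+1)  2134: Tue (+1)
  2135: Wed (+1)  2136: Fri (+2)  2137: Sat (+1)  2138: Sun (+1)  2139: Mon (+1)
Thursday years: 2113, 2119, 2124, 2130 — 4 in total.

4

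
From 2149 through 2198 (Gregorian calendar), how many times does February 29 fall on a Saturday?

Leap years in 2149–2198: 12 of them.
Feb 29 weekday advances by 5 (mod 7) from one leap year to the next four years later (or differs when a century non-leap intervenes).
Leap-day weekdays: 2152:Tue 2156:Sun 2160:Fri 2164:Wed 2168:Mon 2172:Sat✓ 2176:Thu 2180:Tue 2184:Sun 2188:Fri 2192:Wed 2196:Mon
Saturday: 2172 → 1.

1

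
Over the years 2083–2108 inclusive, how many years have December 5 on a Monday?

Track December 5's weekday year by year (advancing +1, or +2 across a Feb 29):
  2083: Sun  2084: Tue (+2)  2085: Wed (+1)  2086: Thu (+1)  2087: Fri (+1)
  2088: Sun (+2)  2089: Mon (+1) ✓  2090: Tue (+1)  2091: Wed (+1)  2092: Fri (+2)
  2093: Sat (+1)  2094: Sun (+1)  2095: Mon (+1) ✓  2096: Wed (+2)  2097: Thu (+1)
  2098: Fri (+1)  2099: Sat (+1)  2100: Sun (+1)  2101: Mon (+1) ✓  2102: Tue (+1)
  2103: Wed (+1)  2104: Fri (+2)  2105: Sat (+1)  2106: Sun (+1)  2107: Mon (+1) ✓
  2108: Wed (+2)
Monday years: 2089, 2095, 2101, 2107 — 4 in total.

4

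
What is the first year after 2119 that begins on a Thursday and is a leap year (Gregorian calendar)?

Jan 1 advances by 2 weekdays after a leap year and by 1 after a common year.
2119: Jan 1 is Sunday.
2120: Monday (leap)
2121: Wednesday
2122: Thursday
2123: Friday
2124: Saturday (leap)
2125: Monday
2126: Tuesday
2127: Wednesday
2128: Thursday (leap)
2128 begins on a Thursday and is a leap year.

2128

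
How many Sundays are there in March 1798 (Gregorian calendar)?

4

March 1798 has 31 days and begins on Thursday.
The first Sunday is March 4.
Sundays fall on 4, 11, 18, 25 — that's 4.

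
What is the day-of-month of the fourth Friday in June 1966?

24

June 1, 1966 is a Wednesday, so the first Friday is the 3rd.
The fourth Friday is 3 + 21 = 24.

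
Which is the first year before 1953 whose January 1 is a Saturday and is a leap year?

Jan 1 advances by 2 weekdays after a leap year and by 1 after a common year.
1953: Jan 1 is Thursday.
1952: Tuesday (leap)
1951: Monday
1950: Sunday
1949: Saturday
1948: Thursday (leap)
1947: Wednesday
1946: Tuesday
1945: Monday
1944: Saturday (leap)
1944 begins on a Saturday and is a leap year.

1944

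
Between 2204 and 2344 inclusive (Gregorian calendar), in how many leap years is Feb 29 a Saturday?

6

Leap years in 2204–2344: 35 of them.
Feb 29 weekday advances by 5 (mod 7) from one leap year to the next four years later (or differs when a century non-leap intervenes).
Leap-day weekdays: 2204:Wed 2208:Mon 2212:Sat✓ 2216:Thu 2220:Tue 2224:Sun 2228:Fri 2232:Wed 2236:Mon 2240:Sat✓ 2244:Thu 2248:Tue 2252:Sun …(9 more)… 2292:Mon 2296:Sat✓ 2304:Mon 2308:Sat✓ 2312:Thu 2316:Tue 2320:Sun 2324:Fri 2328:Wed 2332:Mon 2336:Sat✓ 2340:Thu 2344:Tue
Saturday: 2212, 2240, 2268, 2296, 2308, 2336 → 6.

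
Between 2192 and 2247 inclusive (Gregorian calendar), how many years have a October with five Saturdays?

24

October has 31 days; it has five Saturdays when Saturday falls among the first (month-length − 28) days — i.e. when October 1 is one of Saturday/Friday/Thursday.
October 1 by year: 2192:Mon 2193:Tue 2194:Wed 2195:Thu✓ 2196:Sat✓ 2197:Sun 2198:Mon 2199:Tue 2200:Wed 2201:Thu✓ 2202:Fri✓ 2203:Sat✓ 2204:Mon 2205:Tue 2206:Wed …(26 more)… 2233:Tue 2234:Wed 2235:Thu✓ 2236:Sat✓ 2237:Sun 2238:Mon 2239:Tue 2240:Thu✓ 2241:Fri✓ 2242:Sat✓ 2243:Sun 2244:Tue 2245:Wed 2246:Thu✓ 2247:Fri✓
Years with five Saturdays: 2195, 2196, 2201, 2202, 2203, 2207, 2208, 2212, 2213, 2214, 2218, 2219, 2224, 2225, 2229, 2230, 2231, 2235, 2236, 2240, 2241, 2242, 2246, 2247 → 24.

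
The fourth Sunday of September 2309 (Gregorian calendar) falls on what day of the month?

26

September 1, 2309 is a Wednesday, so the first Sunday is the 5th.
The fourth Sunday is 5 + 21 = 26.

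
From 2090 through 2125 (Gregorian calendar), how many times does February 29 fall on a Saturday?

Leap years in 2090–2125: 8 of them.
Feb 29 weekday advances by 5 (mod 7) from one leap year to the next four years later (or differs when a century non-leap intervenes).
Leap-day weekdays: 2092:Fri 2096:Wed 2104:Fri 2108:Wed 2112:Mon 2116:Sat✓ 2120:Thu 2124:Tue
Saturday: 2116 → 1.

1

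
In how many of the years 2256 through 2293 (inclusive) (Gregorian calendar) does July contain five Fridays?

17

July has 31 days; it has five Fridays when Friday falls among the first (month-length − 28) days — i.e. when July 1 is one of Friday/Thursday/Wednesday.
July 1 by year: 2256:Tue 2257:Wed✓ 2258:Thu✓ 2259:Fri✓ 2260:Sun 2261:Mon 2262:Tue 2263:Wed✓ 2264:Fri✓ 2265:Sat 2266:Sun 2267:Mon 2268:Wed✓ 2269:Thu✓ 2270:Fri✓ …(8 more)… 2279:Tue 2280:Thu✓ 2281:Fri✓ 2282:Sat 2283:Sun 2284:Tue 2285:Wed✓ 2286:Thu✓ 2287:Fri✓ 2288:Sun 2289:Mon 2290:Tue 2291:Wed✓ 2292:Fri✓ 2293:Sat
Years with five Fridays: 2257, 2258, 2259, 2263, 2264, 2268, 2269, 2270, 2274, 2275, 2280, 2281, 2285, 2286, 2287, 2291, 2292 → 17.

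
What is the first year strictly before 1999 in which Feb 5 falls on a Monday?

From one year to the next, a fixed date's weekday advances by 1, or by 2 when a Feb 29 lies between the two dates.
1999: February 5 is Friday.
1998: Thursday (−1)
1997: Wednesday (−1)
1996: Monday (−2)
Feb 5 falls on a Monday in 1996.

1996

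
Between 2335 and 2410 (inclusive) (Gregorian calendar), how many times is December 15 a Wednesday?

Track December 15's weekday year by year (advancing +1, or +2 across a Feb 29):
  2335: Sun  2336: Tue (+2)  2337: Wed (+1) ✓  2338: Thu (+1)  2339: Fri (+1)
  2340: Sun (+2)  2341: Mon (+1)  2342: Tue (+1)  2343: Wed (+1) ✓  2344: Fri (+2)
  2345: Sat (+1)  2346: Sun (+1)  2347: Mon (+1)  2348: Wed (+2) ✓  … (48 more years) …
  2397: Mon (+1)  2398: Tue (+1)  2399: Wed (+1) ✓  2400: Fri (+2)  2401: Sat (+1)
  2402: Sun (+1)  2403: Mon (+1)  2404: Wed (+2) ✓  2405: Thu (+1)  2406: Fri (+1)
  2407: Sat (+1)  2408: Mon (+2)  2409: Tue (+1)  2410: Wed (+1) ✓
Wednesday years: 2337, 2343, 2348, 2354, 2365, 2371, 2376, 2382, 2393, 2399, 2404, 2410 — 12 in total.

12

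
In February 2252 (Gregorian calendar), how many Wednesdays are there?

February 2252 has 29 days and begins on Sunday.
The first Wednesday is February 4.
Wednesdays fall on 4, 11, 18, 25 — that's 4.

4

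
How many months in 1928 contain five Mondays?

A month of length L has five Mondays iff its first Monday is on day ≤ L−28 (so day 1–3 in a 31-day month, 1–2 in a 30-day month, day 1 in a leap February).
Checking each month of 1928: Jan starts Sun (31d) ✓; Feb starts Wed (29d); Mar starts Thu (31d); Apr starts Sun (30d) ✓; May starts Tue (31d); Jun starts Fri (30d); Jul starts Sun (31d) ✓; Aug starts Wed (31d); Sep starts Sat (30d); Oct starts Mon (31d) ✓; Nov starts Thu (30d); Dec starts Sat (31d) ✓.
Five-Monday months: January, April, July, October, December → 5.

5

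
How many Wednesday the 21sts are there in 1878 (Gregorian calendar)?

Check the 21st of each month of 1878: Jan 21: Mon, Feb 21: Thu, Mar 21: Thu, Apr 21: Sun, May 21: Tue, Jun 21: Fri, Jul 21: Sun, Aug 21: Wed, Sep 21: Sat, Oct 21: Mon, Nov 21: Thu, Dec 21: Sat.
Wednesday occurs in August — 1 month.

1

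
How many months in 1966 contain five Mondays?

4

A month of length L has five Mondays iff its first Monday is on day ≤ L−28 (so day 1–3 in a 31-day month, 1–2 in a 30-day month, day 1 in a leap February).
Checking each month of 1966: Jan starts Sat (31d) ✓; Feb starts Tue (28d); Mar starts Tue (31d); Apr starts Fri (30d); May starts Sun (31d) ✓; Jun starts Wed (30d); Jul starts Fri (31d); Aug starts Mon (31d) ✓; Sep starts Thu (30d); Oct starts Sat (31d) ✓; Nov starts Tue (30d); Dec starts Thu (31d).
Five-Monday months: January, May, August, October → 4.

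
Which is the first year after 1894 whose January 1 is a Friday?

1897

Jan 1 advances by 2 weekdays after a leap year and by 1 after a common year.
1894: Jan 1 is Monday.
1895: Tuesday
1896: Wednesday (leap)
1897: Friday
1897 begins on a Friday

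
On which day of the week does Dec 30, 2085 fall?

Sunday

January 1, 2085 is a Monday.
December 30 is day 364 of the year, i.e. 363 days after Jan 1.
363 mod 7 = 6, so advance 6 weekdays from Monday: Sunday.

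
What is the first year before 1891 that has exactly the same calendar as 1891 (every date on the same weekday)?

1885

Two years share a calendar iff Jan 1 falls on the same weekday and both are leap or both are common. 1891: Jan 1 is Thursday, common year.
1890: Jan 1 Wednesday, common
1889: Jan 1 Tuesday, common
1888: Jan 1 Sunday, leap
1887: Jan 1 Saturday, common
1886: Jan 1 Friday, common
1885: Jan 1 Thursday, common
1885 matches on both conditions.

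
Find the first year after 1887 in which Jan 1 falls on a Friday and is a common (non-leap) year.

1897

Jan 1 advances by 2 weekdays after a leap year and by 1 after a common year.
1887: Jan 1 is Saturday.
1888: Sunday (leap)
1889: Tuesday
1890: Wednesday
1891: Thursday
1892: Friday (leap)
1893: Sunday
1894: Monday
1895: Tuesday
1896: Wednesday (leap)
1897: Friday
1897 begins on a Friday and is a common year.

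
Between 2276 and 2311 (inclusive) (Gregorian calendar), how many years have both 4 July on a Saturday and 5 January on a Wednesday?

Check each year's weekday for 4 July and 5 January:
  2276: Tue/Wed  2277: Wed/Fri  2278: Thu/Sat  2279: Fri/Sun  2280: Sun/Mon  2281: Mon/Wed  2282: Tue/Thu  2283: Wed/Fri  2284: Fri/Sat  2285: Sat/Mon  2286: Sun/Tue  2287: Mon/Wed  2288: Wed/Thu  2289: Thu/Sat  …(8 more)…  2298: Mon/Wed  2299: Tue/Thu  2300: Wed/Fri  2301: Thu/Sat  2302: Fri/Sun  2303: Sat/Mon  2304: Mon/Tue  2305: Tue/Thu  2306: Wed/Fri  2307: Thu/Sat  2308: Sat/Sun  2309: Sun/Tue  2310: Mon/Wed  2311: Tue/Thu
Both conditions hold in: no year — 0.

0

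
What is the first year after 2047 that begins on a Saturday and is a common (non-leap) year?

Jan 1 advances by 2 weekdays after a leap year and by 1 after a common year.
2047: Jan 1 is Tuesday.
2048: Wednesday (leap)
2049: Friday
2050: Saturday
2050 begins on a Saturday and is a common year.

2050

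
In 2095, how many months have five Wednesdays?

4

A month of length L has five Wednesdays iff its first Wednesday is on day ≤ L−28 (so day 1–3 in a 31-day month, 1–2 in a 30-day month, day 1 in a leap February).
Checking each month of 2095: Jan starts Sat (31d); Feb starts Tue (28d); Mar starts Tue (31d) ✓; Apr starts Fri (30d); May starts Sun (31d); Jun starts Wed (30d) ✓; Jul starts Fri (31d); Aug starts Mon (31d) ✓; Sep starts Thu (30d); Oct starts Sat (31d); Nov starts Tue (30d) ✓; Dec starts Thu (31d).
Five-Wednesday months: March, June, August, November → 4.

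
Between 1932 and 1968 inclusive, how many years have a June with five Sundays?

June has 30 days; it has five Sundays when Sunday falls among the first (month-length − 28) days — i.e. when June 1 is one of Sunday/Saturday.
June 1 by year: 1932:Wed 1933:Thu 1934:Fri 1935:Sat✓ 1936:Mon 1937:Tue 1938:Wed 1939:Thu 1940:Sat✓ 1941:Sun✓ 1942:Mon 1943:Tue 1944:Thu 1945:Fri 1946:Sat✓ …(7 more)… 1954:Tue 1955:Wed 1956:Fri 1957:Sat✓ 1958:Sun✓ 1959:Mon 1960:Wed 1961:Thu 1962:Fri 1963:Sat✓ 1964:Mon 1965:Tue 1966:Wed 1967:Thu 1968:Sat✓
Years with five Sundays: 1935, 1940, 1941, 1946, 1947, 1952, 1957, 1958, 1963, 1968 → 10.

10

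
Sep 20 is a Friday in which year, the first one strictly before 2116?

2115

From one year to the next, a fixed date's weekday advances by 1, or by 2 when a Feb 29 lies between the two dates.
2116: September 20 is Sunday.
2115: Friday (−2)
Sep 20 falls on a Friday in 2115.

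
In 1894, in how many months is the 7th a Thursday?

1

Check the 7th of each month of 1894: Jan 7: Sun, Feb 7: Wed, Mar 7: Wed, Apr 7: Sat, May 7: Mon, Jun 7: Thu, Jul 7: Sat, Aug 7: Tue, Sep 7: Fri, Oct 7: Sun, Nov 7: Wed, Dec 7: Fri.
Thursday occurs in June — 1 month.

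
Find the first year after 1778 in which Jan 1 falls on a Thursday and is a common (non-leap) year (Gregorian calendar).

1789

Jan 1 advances by 2 weekdays after a leap year and by 1 after a common year.
1778: Jan 1 is Thursday.
1779: Friday
1780: Saturday (leap)
1781: Monday
1782: Tuesday
1783: Wednesday
1784: Thursday (leap)
1785: Saturday
1786: Sunday
1787: Monday
1788: Tuesday (leap)
1789: Thursday
1789 begins on a Thursday and is a common year.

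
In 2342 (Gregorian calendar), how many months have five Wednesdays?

4

A month of length L has five Wednesdays iff its first Wednesday is on day ≤ L−28 (so day 1–3 in a 31-day month, 1–2 in a 30-day month, day 1 in a leap February).
Checking each month of 2342: Jan starts Thu (31d); Feb starts Sun (28d); Mar starts Sun (31d); Apr starts Wed (30d) ✓; May starts Fri (31d); Jun starts Mon (30d); Jul starts Wed (31d) ✓; Aug starts Sat (31d); Sep starts Tue (30d) ✓; Oct starts Thu (31d); Nov starts Sun (30d); Dec starts Tue (31d) ✓.
Five-Wednesday months: April, July, September, December → 4.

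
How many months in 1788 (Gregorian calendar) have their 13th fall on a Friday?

1

Check the 13th of each month of 1788: Jan 13: Sun, Feb 13: Wed, Mar 13: Thu, Apr 13: Sun, May 13: Tue, Jun 13: Fri, Jul 13: Sun, Aug 13: Wed, Sep 13: Sat, Oct 13: Mon, Nov 13: Thu, Dec 13: Sat.
Friday occurs in June — 1 month.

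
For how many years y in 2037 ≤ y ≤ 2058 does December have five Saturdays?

December has 31 days; it has five Saturdays when Saturday falls among the first (month-length − 28) days — i.e. when December 1 is one of Saturday/Friday/Thursday.
December 1 by year: 2037:Tue 2038:Wed 2039:Thu✓ 2040:Sat✓ 2041:Sun 2042:Mon 2043:Tue 2044:Thu✓ 2045:Fri✓ 2046:Sat✓ 2047:Sun 2048:Tue 2049:Wed 2050:Thu✓ 2051:Fri✓ 2052:Sun 2053:Mon 2054:Tue 2055:Wed 2056:Fri✓ 2057:Sat✓ 2058:Sun
Years with five Saturdays: 2039, 2040, 2044, 2045, 2046, 2050, 2051, 2056, 2057 → 9.

9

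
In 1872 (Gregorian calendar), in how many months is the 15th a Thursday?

2

Check the 15th of each month of 1872: Jan 15: Mon, Feb 15: Thu, Mar 15: Fri, Apr 15: Mon, May 15: Wed, Jun 15: Sat, Jul 15: Mon, Aug 15: Thu, Sep 15: Sun, Oct 15: Tue, Nov 15: Fri, Dec 15: Sun.
Thursday occurs in February, August — 2 months.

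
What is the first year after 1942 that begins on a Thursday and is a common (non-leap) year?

Jan 1 advances by 2 weekdays after a leap year and by 1 after a common year.
1942: Jan 1 is Thursday.
1943: Friday
1944: Saturday (leap)
1945: Monday
1946: Tuesday
1947: Wednesday
1948: Thursday (leap)
1949: Saturday
1950: Sunday
1951: Monday
1952: Tuesday (leap)
1953: Thursday
1953 begins on a Thursday and is a common year.

1953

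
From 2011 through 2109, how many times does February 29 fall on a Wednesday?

Leap years in 2011–2109: 24 of them.
Feb 29 weekday advances by 5 (mod 7) from one leap year to the next four years later (or differs when a century non-leap intervenes).
Leap-day weekdays: 2012:Wed✓ 2016:Mon 2020:Sat 2024:Thu 2028:Tue 2032:Sun 2036:Fri 2040:Wed✓ 2044:Mon 2048:Sat 2052:Thu 2056:Tue 2060:Sun 2064:Fri 2068:Wed✓ 2072:Mon 2076:Sat 2080:Thu 2084:Tue 2088:Sun 2092:Fri 2096:Wed✓ 2104:Fri 2108:Wed✓
Wednesday: 2012, 2040, 2068, 2096, 2108 → 5.

5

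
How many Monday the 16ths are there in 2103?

Check the 16th of each month of 2103: Jan 16: Tue, Feb 16: Fri, Mar 16: Fri, Apr 16: Mon, May 16: Wed, Jun 16: Sat, Jul 16: Mon, Aug 16: Thu, Sep 16: Sun, Oct 16: Tue, Nov 16: Fri, Dec 16: Sun.
Monday occurs in April, July — 2 months.

2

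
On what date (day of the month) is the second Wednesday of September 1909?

September 1, 1909 is a Wednesday, so the first Wednesday is the 1st.
The second Wednesday is 1 + 7 = 8.

8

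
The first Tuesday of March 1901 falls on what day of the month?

5

March 1, 1901 is a Friday, so the first Tuesday is the 5th.
The first Tuesday is 5 + 0 = 5.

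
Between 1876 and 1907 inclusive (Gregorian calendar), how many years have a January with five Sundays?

January has 31 days; it has five Sundays when Sunday falls among the first (month-length − 28) days — i.e. when January 1 is one of Sunday/Saturday/Friday.
January 1 by year: 1876:Sat✓ 1877:Mon 1878:Tue 1879:Wed 1880:Thu 1881:Sat✓ 1882:Sun✓ 1883:Mon 1884:Tue 1885:Thu 1886:Fri✓ 1887:Sat✓ 1888:Sun✓ 1889:Tue 1890:Wed 1891:Thu 1892:Fri✓ 1893:Sun✓ 1894:Mon 1895:Tue 1896:Wed 1897:Fri✓ 1898:Sat✓ 1899:Sun✓ 1900:Mon 1901:Tue 1902:Wed 1903:Thu 1904:Fri✓ 1905:Sun✓ 1906:Mon 1907:Tue
Years with five Sundays: 1876, 1881, 1882, 1886, 1887, 1888, 1892, 1893, 1897, 1898, 1899, 1904, 1905 → 13.

13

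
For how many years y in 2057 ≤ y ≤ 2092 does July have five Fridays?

July has 31 days; it has five Fridays when Friday falls among the first (month-length − 28) days — i.e. when July 1 is one of Friday/Thursday/Wednesday.
July 1 by year: 2057:Sun 2058:Mon 2059:Tue 2060:Thu✓ 2061:Fri✓ 2062:Sat 2063:Sun 2064:Tue 2065:Wed✓ 2066:Thu✓ 2067:Fri✓ 2068:Sun 2069:Mon 2070:Tue 2071:Wed✓ …(6 more)… 2078:Fri✓ 2079:Sat 2080:Mon 2081:Tue 2082:Wed✓ 2083:Thu✓ 2084:Sat 2085:Sun 2086:Mon 2087:Tue 2088:Thu✓ 2089:Fri✓ 2090:Sat 2091:Sun 2092:Tue
Years with five Fridays: 2060, 2061, 2065, 2066, 2067, 2071, 2072, 2076, 2077, 2078, 2082, 2083, 2088, 2089 → 14.

14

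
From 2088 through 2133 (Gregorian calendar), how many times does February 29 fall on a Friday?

3

Leap years in 2088–2133: 11 of them.
Feb 29 weekday advances by 5 (mod 7) from one leap year to the next four years later (or differs when a century non-leap intervenes).
Leap-day weekdays: 2088:Sun 2092:Fri✓ 2096:Wed 2104:Fri✓ 2108:Wed 2112:Mon 2116:Sat 2120:Thu 2124:Tue 2128:Sun 2132:Fri✓
Friday: 2092, 2104, 2132 → 3.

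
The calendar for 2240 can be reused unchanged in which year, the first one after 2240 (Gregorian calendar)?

2268

Two years share a calendar iff Jan 1 falls on the same weekday and both are leap or both are common. 2240: Jan 1 is Wednesday, leap year.
2241: Jan 1 Friday, common
2242: Jan 1 Saturday, common
2243: Jan 1 Sunday, common
2244: Jan 1 Monday, leap
2245: Jan 1 Wednesday, common
2246: Jan 1 Thursday, common
2247: Jan 1 Friday, common
2248: Jan 1 Saturday, leap
2249: Jan 1 Monday, common
2250: Jan 1 Tuesday, common
2251: Jan 1 Wednesday, common
2252: Jan 1 Thursday, leap
2253: Jan 1 Saturday, common
2254: Jan 1 Sunday, common
2255: Jan 1 Monday, common
2256: Jan 1 Tuesday, leap
2257: Jan 1 Thursday, common
2258: Jan 1 Friday, common
2259: Jan 1 Saturday, common
2260: Jan 1 Sunday, leap
2261: Jan 1 Tuesday, common
2262: Jan 1 Wednesday, common
2263: Jan 1 Thursday, common
2264: Jan 1 Friday, leap
2265: Jan 1 Sunday, common
2266: Jan 1 Monday, common
2267: Jan 1 Tuesday, common
2268: Jan 1 Wednesday, leap
2268 matches on both conditions.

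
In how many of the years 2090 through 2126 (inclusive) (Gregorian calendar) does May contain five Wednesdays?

16

May has 31 days; it has five Wednesdays when Wednesday falls among the first (month-length − 28) days — i.e. when May 1 is one of Wednesday/Tuesday/Monday.
May 1 by year: 2090:Mon✓ 2091:Tue✓ 2092:Thu 2093:Fri 2094:Sat 2095:Sun 2096:Tue✓ 2097:Wed✓ 2098:Thu 2099:Fri 2100:Sat 2101:Sun 2102:Mon✓ 2103:Tue✓ 2104:Thu …(7 more)… 2112:Sun 2113:Mon✓ 2114:Tue✓ 2115:Wed✓ 2116:Fri 2117:Sat 2118:Sun 2119:Mon✓ 2120:Wed✓ 2121:Thu 2122:Fri 2123:Sat 2124:Mon✓ 2125:Tue✓ 2126:Wed✓
Years with five Wednesdays: 2090, 2091, 2096, 2097, 2102, 2103, 2108, 2109, 2113, 2114, 2115, 2119, 2120, 2124, 2125, 2126 → 16.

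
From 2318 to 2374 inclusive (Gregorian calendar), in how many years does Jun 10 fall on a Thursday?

8

Track Jun 10's weekday year by year (advancing +1, or +2 across a Feb 29):
  2318: Mon  2319: Tue (+1)  2320: Thu (+2) ✓  2321: Fri (+1)  2322: Sat (+1)
  2323: Sun (+1)  2324: Tue (+2)  2325: Wed (+1)  2326: Thu (+1) ✓  2327: Fri (+1)
  2328: Sun (+2)  2329: Mon (+1)  2330: Tue (+1)  2331: Wed (+1)  … (29 more years) …
  2361: Sat (+1)  2362: Sun (+1)  2363: Mon (+1)  2364: Wed (+2)  2365: Thu (+1) ✓
  2366: Fri (+1)  2367: Sat (+1)  2368: Mon (+2)  2369: Tue (+1)  2370: Wed (+1)
  2371: Thu (+1) ✓  2372: Sat (+2)  2373: Sun (+1)  2374: Mon (+1)
Thursday years: 2320, 2326, 2337, 2343, 2348, 2354, 2365, 2371 — 8 in total.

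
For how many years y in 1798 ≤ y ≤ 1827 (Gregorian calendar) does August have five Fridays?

14

August has 31 days; it has five Fridays when Friday falls among the first (month-length − 28) days — i.e. when August 1 is one of Friday/Thursday/Wednesday.
August 1 by year: 1798:Wed✓ 1799:Thu✓ 1800:Fri✓ 1801:Sat 1802:Sun 1803:Mon 1804:Wed✓ 1805:Thu✓ 1806:Fri✓ 1807:Sat 1808:Mon 1809:Tue 1810:Wed✓ 1811:Thu✓ 1812:Sat 1813:Sun 1814:Mon 1815:Tue 1816:Thu✓ 1817:Fri✓ 1818:Sat 1819:Sun 1820:Tue 1821:Wed✓ 1822:Thu✓ 1823:Fri✓ 1824:Sun 1825:Mon 1826:Tue 1827:Wed✓
Years with five Fridays: 1798, 1799, 1800, 1804, 1805, 1806, 1810, 1811, 1816, 1817, 1821, 1822, 1823, 1827 → 14.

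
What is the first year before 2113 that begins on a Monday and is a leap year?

2080

Jan 1 advances by 2 weekdays after a leap year and by 1 after a common year.
2113: Jan 1 is Sunday.
2112: Friday (leap)
2111: Thursday
2110: Wednesday
2109: Tuesday
2108: Sunday (leap)
2107: Saturday
2106: Friday
2105: Thursday
2104: Tuesday (leap)
2103: Monday
2102: Sunday
2101: Saturday
2100: Friday
2099: Thursday
2098: Wednesday
2097: Tuesday
2096: Sunday (leap)
2095: Saturday
2094: Friday
2093: Thursday
2092: Tuesday (leap)
2091: Monday
2090: Sunday
2089: Saturday
2088: Thursday (leap)
2087: Wednesday
2086: Tuesday
2085: Monday
2084: Saturday (leap)
2083: Friday
2082: Thursday
2081: Wednesday
2080: Monday (leap)
2080 begins on a Monday and is a leap year.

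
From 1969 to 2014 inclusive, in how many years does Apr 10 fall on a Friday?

6

Track Apr 10's weekday year by year (advancing +1, or +2 across a Feb 29):
  1969: Thu  1970: Fri (+1) ✓  1971: Sat (+1)  1972: Mon (+2)  1973: Tue (+1)
  1974: Wed (+1)  1975: Thu (+1)  1976: Sat (+2)  1977: Sun (+1)  1978: Mon (+1)
  1979: Tue (+1)  1980: Thu (+2)  1981: Fri (+1) ✓  1982: Sat (+1)  … (18 more years) …
  2001: Tue (+1)  2002: Wed (+1)  2003: Thu (+1)  2004: Sat (+2)  2005: Sun (+1)
  2006: Mon (+1)  2007: Tue (+1)  2008: Thu (+2)  2009: Fri (+1) ✓  2010: Sat (+1)
  2011: Sun (+1)  2012: Tue (+2)  2013: Wed (+1)  2014: Thu (+1)
Friday years: 1970, 1981, 1987, 1992, 1998, 2009 — 6 in total.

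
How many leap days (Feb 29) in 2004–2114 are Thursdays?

3

Leap years in 2004–2114: 27 of them.
Feb 29 weekday advances by 5 (mod 7) from one leap year to the next four years later (or differs when a century non-leap intervenes).
Leap-day weekdays: 2004:Sun 2008:Fri 2012:Wed 2016:Mon 2020:Sat 2024:Thu✓ 2028:Tue 2032:Sun 2036:Fri 2040:Wed 2044:Mon 2048:Sat 2052:Thu✓ 2056:Tue 2060:Sun 2064:Fri 2068:Wed 2072:Mon 2076:Sat 2080:Thu✓ 2084:Tue 2088:Sun 2092:Fri 2096:Wed 2104:Fri 2108:Wed 2112:Mon
Thursday: 2024, 2052, 2080 → 3.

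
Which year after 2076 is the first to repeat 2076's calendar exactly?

2116

Two years share a calendar iff Jan 1 falls on the same weekday and both are leap or both are common. 2076: Jan 1 is Wednesday, leap year.
2077: Jan 1 Friday, common
2078: Jan 1 Saturday, common
2079: Jan 1 Sunday, common
2080: Jan 1 Monday, leap
2081: Jan 1 Wednesday, common
2082: Jan 1 Thursday, common
2083: Jan 1 Friday, common
2084: Jan 1 Saturday, leap
2085: Jan 1 Monday, common
2086: Jan 1 Tuesday, common
2087: Jan 1 Wednesday, common
2088: Jan 1 Thursday, leap
2089: Jan 1 Saturday, common
2090: Jan 1 Sunday, common
2091: Jan 1 Monday, common
2092: Jan 1 Tuesday, leap
2093: Jan 1 Thursday, common
2094: Jan 1 Friday, common
2095: Jan 1 Saturday, common
2096: Jan 1 Sunday, leap
2097: Jan 1 Tuesday, common
2098: Jan 1 Wednesday, common
2099: Jan 1 Thursday, common
2100: Jan 1 Friday, common
2101: Jan 1 Saturday, common
2102: Jan 1 Sunday, common
2103: Jan 1 Monday, common
2104: Jan 1 Tuesday, leap
2105: Jan 1 Thursday, common
2106: Jan 1 Friday, common
2107: Jan 1 Saturday, common
2108: Jan 1 Sunday, leap
2109: Jan 1 Tuesday, common
2110: Jan 1 Wednesday, common
2111: Jan 1 Thursday, common
2112: Jan 1 Friday, leap
2113: Jan 1 Sunday, common
2114: Jan 1 Monday, common
2115: Jan 1 Tuesday, common
2116: Jan 1 Wednesday, leap
2116 matches on both conditions.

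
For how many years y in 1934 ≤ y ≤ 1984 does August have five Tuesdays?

22

August has 31 days; it has five Tuesdays when Tuesday falls among the first (month-length − 28) days — i.e. when August 1 is one of Tuesday/Monday/Sunday.
August 1 by year: 1934:Wed 1935:Thu 1936:Sat 1937:Sun✓ 1938:Mon✓ 1939:Tue✓ 1940:Thu 1941:Fri 1942:Sat 1943:Sun✓ 1944:Tue✓ 1945:Wed 1946:Thu 1947:Fri 1948:Sun✓ …(21 more)… 1970:Sat 1971:Sun✓ 1972:Tue✓ 1973:Wed 1974:Thu 1975:Fri 1976:Sun✓ 1977:Mon✓ 1978:Tue✓ 1979:Wed 1980:Fri 1981:Sat 1982:Sun✓ 1983:Mon✓ 1984:Wed
Years with five Tuesdays: 1937, 1938, 1939, 1943, 1944, 1948, 1949, 1950, 1954, 1955, 1960, 1961, 1965, 1966, 1967, 1971, 1972, 1976, 1977, 1978, 1982, 1983 → 22.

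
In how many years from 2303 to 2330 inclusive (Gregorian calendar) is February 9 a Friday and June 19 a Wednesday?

Check each year's weekday for February 9 and June 19:
  2303: Mon/Fri  2304: Tue/Sun  2305: Thu/Mon  2306: Fri/Tue  2307: Sat/Wed  2308: Sun/Fri  2309: Tue/Sat  2310: Wed/Sun  2311: Thu/Mon  2312: Fri/Wed ✓  2313: Sun/Thu  2314: Mon/Fri  2315: Tue/Sat  2316: Wed/Mon  2317: Fri/Tue  2318: Sat/Wed  2319: Sun/Thu  2320: Mon/Sat  2321: Wed/Sun  2322: Thu/Mon  2323: Fri/Tue  2324: Sat/Thu  2325: Mon/Fri  2326: Tue/Sat  2327: Wed/Sun  2328: Thu/Tue  2329: Sat/Wed  2330: Sun/Thu
Both conditions hold in: 2312 — 1.

1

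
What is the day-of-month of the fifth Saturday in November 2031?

November 1, 2031 is a Saturday, so the first Saturday is the 1st.
The fifth Saturday is 1 + 28 = 29.

29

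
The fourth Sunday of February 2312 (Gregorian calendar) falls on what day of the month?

February 1, 2312 is a Thursday, so the first Sunday is the 4th.
The fourth Sunday is 4 + 21 = 25.

25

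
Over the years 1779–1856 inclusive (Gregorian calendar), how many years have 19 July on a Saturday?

12

Track 19 July's weekday year by year (advancing +1, or +2 across a Feb 29):
  1779: Mon  1780: Wed (+2)  1781: Thu (+1)  1782: Fri (+1)  1783: Sat (+1) ✓
  1784: Mon (+2)  1785: Tue (+1)  1786: Wed (+1)  1787: Thu (+1)  1788: Sat (+2) ✓
  1789: Sun (+1)  1790: Mon (+1)  1791: Tue (+1)  1792: Thu (+2)  … (50 more years) …
  1843: Wed (+1)  1844: Fri (+2)  1845: Sat (+1) ✓  1846: Sun (+1)  1847: Mon (+1)
  1848: Wed (+2)  1849: Thu (+1)  1850: Fri (+1)  1851: Sat (+1) ✓  1852: Mon (+2)
  1853: Tue (+1)  1854: Wed (+1)  1855: Thu (+1)  1856: Sat (+2) ✓
Saturday years: 1783, 1788, 1794, 1800, 1806, 1817, 1823, 1828, 1834, 1845, 1851, 1856 — 12 in total.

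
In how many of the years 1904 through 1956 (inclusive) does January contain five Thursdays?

21

January has 31 days; it has five Thursdays when Thursday falls among the first (month-length − 28) days — i.e. when January 1 is one of Thursday/Wednesday/Tuesday.
January 1 by year: 1904:Fri 1905:Sun 1906:Mon 1907:Tue✓ 1908:Wed✓ 1909:Fri 1910:Sat 1911:Sun 1912:Mon 1913:Wed✓ 1914:Thu✓ 1915:Fri 1916:Sat 1917:Mon 1918:Tue✓ …(23 more)… 1942:Thu✓ 1943:Fri 1944:Sat 1945:Mon 1946:Tue✓ 1947:Wed✓ 1948:Thu✓ 1949:Sat 1950:Sun 1951:Mon 1952:Tue✓ 1953:Thu✓ 1954:Fri 1955:Sat 1956:Sun
Years with five Thursdays: 1907, 1908, 1913, 1914, 1918, 1919, 1920, 1924, 1925, 1929, 1930, 1931, 1935, 1936, 1941, 1942, 1946, 1947, 1948, 1952, 1953 → 21.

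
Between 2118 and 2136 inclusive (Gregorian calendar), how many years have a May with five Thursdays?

8

May has 31 days; it has five Thursdays when Thursday falls among the first (month-length − 28) days — i.e. when May 1 is one of Thursday/Wednesday/Tuesday.
May 1 by year: 2118:Sun 2119:Mon 2120:Wed✓ 2121:Thu✓ 2122:Fri 2123:Sat 2124:Mon 2125:Tue✓ 2126:Wed✓ 2127:Thu✓ 2128:Sat 2129:Sun 2130:Mon 2131:Tue✓ 2132:Thu✓ 2133:Fri 2134:Sat 2135:Sun 2136:Tue✓
Years with five Thursdays: 2120, 2121, 2125, 2126, 2127, 2131, 2132, 2136 → 8.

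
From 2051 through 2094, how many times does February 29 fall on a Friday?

Leap years in 2051–2094: 11 of them.
Feb 29 weekday advances by 5 (mod 7) from one leap year to the next four years later (or differs when a century non-leap intervenes).
Leap-day weekdays: 2052:Thu 2056:Tue 2060:Sun 2064:Fri✓ 2068:Wed 2072:Mon 2076:Sat 2080:Thu 2084:Tue 2088:Sun 2092:Fri✓
Friday: 2064, 2092 → 2.

2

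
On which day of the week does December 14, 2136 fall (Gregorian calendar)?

Friday

January 1, 2136 is a Sunday.
December 14 is day 349 of the year, i.e. 348 days after Jan 1.
348 mod 7 = 5, so advance 5 weekdays from Sunday: Friday.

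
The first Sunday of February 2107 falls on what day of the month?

6

February 1, 2107 is a Tuesday, so the first Sunday is the 6th.
The first Sunday is 6 + 0 = 6.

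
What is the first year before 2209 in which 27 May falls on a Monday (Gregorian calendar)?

From one year to the next, a fixed date's weekday advances by 1, or by 2 when a Feb 29 lies between the two dates.
2209: May 27 is Saturday.
2208: Friday (−1)
2207: Wednesday (−2)
2206: Tuesday (−1)
2205: Monday (−1)
27 May falls on a Monday in 2205.

2205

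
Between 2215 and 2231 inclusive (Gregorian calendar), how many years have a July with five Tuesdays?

7

July has 31 days; it has five Tuesdays when Tuesday falls among the first (month-length − 28) days — i.e. when July 1 is one of Tuesday/Monday/Sunday.
July 1 by year: 2215:Sat 2216:Mon✓ 2217:Tue✓ 2218:Wed 2219:Thu 2220:Sat 2221:Sun✓ 2222:Mon✓ 2223:Tue✓ 2224:Thu 2225:Fri 2226:Sat 2227:Sun✓ 2228:Tue✓ 2229:Wed 2230:Thu 2231:Fri
Years with five Tuesdays: 2216, 2217, 2221, 2222, 2223, 2227, 2228 → 7.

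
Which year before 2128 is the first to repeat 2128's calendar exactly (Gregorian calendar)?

2088

Two years share a calendar iff Jan 1 falls on the same weekday and both are leap or both are common. 2128: Jan 1 is Thursday, leap year.
2127: Jan 1 Wednesday, common
2126: Jan 1 Tuesday, common
2125: Jan 1 Monday, common
2124: Jan 1 Saturday, leap
2123: Jan 1 Friday, common
2122: Jan 1 Thursday, common
2121: Jan 1 Wednesday, common
2120: Jan 1 Monday, leap
2119: Jan 1 Sunday, common
2118: Jan 1 Saturday, common
2117: Jan 1 Friday, common
2116: Jan 1 Wednesday, leap
2115: Jan 1 Tuesday, common
2114: Jan 1 Monday, common
2113: Jan 1 Sunday, common
2112: Jan 1 Friday, leap
2111: Jan 1 Thursday, common
2110: Jan 1 Wednesday, common
2109: Jan 1 Tuesday, common
2108: Jan 1 Sunday, leap
2107: Jan 1 Saturday, common
2106: Jan 1 Friday, common
2105: Jan 1 Thursday, common
2104: Jan 1 Tuesday, leap
2103: Jan 1 Monday, common
2102: Jan 1 Sunday, common
2101: Jan 1 Saturday, common
2100: Jan 1 Friday, common
2099: Jan 1 Thursday, common
2098: Jan 1 Wednesday, common
2097: Jan 1 Tuesday, common
2096: Jan 1 Sunday, leap
2095: Jan 1 Saturday, common
2094: Jan 1 Friday, common
2093: Jan 1 Thursday, common
2092: Jan 1 Tuesday, leap
2091: Jan 1 Monday, common
2090: Jan 1 Sunday, common
2089: Jan 1 Saturday, common
2088: Jan 1 Thursday, leap
2088 matches on both conditions.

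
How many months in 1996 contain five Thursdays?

A month of length L has five Thursdays iff its first Thursday is on day ≤ L−28 (so day 1–3 in a 31-day month, 1–2 in a 30-day month, day 1 in a leap February).
Checking each month of 1996: Jan starts Mon (31d); Feb starts Thu (29d) ✓; Mar starts Fri (31d); Apr starts Mon (30d); May starts Wed (31d) ✓; Jun starts Sat (30d); Jul starts Mon (31d); Aug starts Thu (31d) ✓; Sep starts Sun (30d); Oct starts Tue (31d) ✓; Nov starts Fri (30d); Dec starts Sun (31d).
Five-Thursday months: February, May, August, October → 4.

4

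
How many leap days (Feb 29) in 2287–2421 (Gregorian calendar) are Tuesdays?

Leap years in 2287–2421: 33 of them.
Feb 29 weekday advances by 5 (mod 7) from one leap year to the next four years later (or differs when a century non-leap intervenes).
Leap-day weekdays: 2288:Wed 2292:Mon 2296:Sat 2304:Mon 2308:Sat 2312:Thu 2316:Tue✓ 2320:Sun 2324:Fri 2328:Wed 2332:Mon 2336:Sat 2340:Thu …(7 more)… 2372:Tue✓ 2376:Sun 2380:Fri 2384:Wed 2388:Mon 2392:Sat 2396:Thu 2400:Tue✓ 2404:Sun 2408:Fri 2412:Wed 2416:Mon 2420:Sat
Tuesday: 2316, 2344, 2372, 2400 → 4.

4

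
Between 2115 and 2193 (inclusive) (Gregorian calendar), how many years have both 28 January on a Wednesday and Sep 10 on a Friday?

3

Check each year's weekday for 28 January and Sep 10:
  2115: Mon/Tue  2116: Tue/Thu  2117: Thu/Fri  2118: Fri/Sat  2119: Sat/Sun  2120: Sun/Tue  2121: Tue/Wed  2122: Wed/Thu  2123: Thu/Fri  2124: Fri/Sun  2125: Sun/Mon  2126: Mon/Tue  2127: Tue/Wed  2128: Wed/Fri ✓  …(51 more)…  2180: Fri/Sun  2181: Sun/Mon  2182: Mon/Tue  2183: Tue/Wed  2184: Wed/Fri ✓  2185: Fri/Sat  2186: Sat/Sun  2187: Sun/Mon  2188: Mon/Wed  2189: Wed/Thu  2190: Thu/Fri  2191: Fri/Sat  2192: Sat/Mon  2193: Mon/Tue
Both conditions hold in: 2128, 2156, 2184 — 3.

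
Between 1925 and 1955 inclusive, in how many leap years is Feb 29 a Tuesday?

Leap years in 1925–1955: 7 of them.
Feb 29 weekday advances by 5 (mod 7) from one leap year to the next four years later (or differs when a century non-leap intervenes).
Leap-day weekdays: 1928:Wed 1932:Mon 1936:Sat 1940:Thu 1944:Tue✓ 1948:Sun 1952:Fri
Tuesday: 1944 → 1.

1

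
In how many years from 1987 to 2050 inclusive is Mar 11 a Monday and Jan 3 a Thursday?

Check each year's weekday for Mar 11 and Jan 3:
  1987: Wed/Sat  1988: Fri/Sun  1989: Sat/Tue  1990: Sun/Wed  1991: Mon/Thu ✓  1992: Wed/Fri  1993: Thu/Sun  1994: Fri/Mon  1995: Sat/Tue  1996: Mon/Wed  1997: Tue/Fri  1998: Wed/Sat  1999: Thu/Sun  2000: Sat/Mon  …(36 more)…  2037: Wed/Sat  2038: Thu/Sun  2039: Fri/Mon  2040: Sun/Tue  2041: Mon/Thu ✓  2042: Tue/Fri  2043: Wed/Sat  2044: Fri/Sun  2045: Sat/Tue  2046: Sun/Wed  2047: Mon/Thu ✓  2048: Wed/Fri  2049: Thu/Sun  2050: Fri/Mon
Both conditions hold in: 1991, 2002, 2013, 2019, 2030, 2041, 2047 — 7.

7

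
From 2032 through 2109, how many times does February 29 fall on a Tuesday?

2

Leap years in 2032–2109: 19 of them.
Feb 29 weekday advances by 5 (mod 7) from one leap year to the next four years later (or differs when a century non-leap intervenes).
Leap-day weekdays: 2032:Sun 2036:Fri 2040:Wed 2044:Mon 2048:Sat 2052:Thu 2056:Tue✓ 2060:Sun 2064:Fri 2068:Wed 2072:Mon 2076:Sat 2080:Thu 2084:Tue✓ 2088:Sun 2092:Fri 2096:Wed 2104:Fri 2108:Wed
Tuesday: 2056, 2084 → 2.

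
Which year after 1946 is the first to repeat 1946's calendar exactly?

Two years share a calendar iff Jan 1 falls on the same weekday and both are leap or both are common. 1946: Jan 1 is Tuesday, common year.
1947: Jan 1 Wednesday, common
1948: Jan 1 Thursday, leap
1949: Jan 1 Saturday, common
1950: Jan 1 Sunday, common
1951: Jan 1 Monday, common
1952: Jan 1 Tuesday, leap
1953: Jan 1 Thursday, common
1954: Jan 1 Friday, common
1955: Jan 1 Saturday, common
1956: Jan 1 Sunday, leap
1957: Jan 1 Tuesday, common
1957 matches on both conditions.

1957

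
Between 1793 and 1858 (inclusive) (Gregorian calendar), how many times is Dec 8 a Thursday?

9

Track Dec 8's weekday year by year (advancing +1, or +2 across a Feb 29):
  1793: Sun  1794: Mon (+1)  1795: Tue (+1)  1796: Thu (+2) ✓  1797: Fri (+1)
  1798: Sat (+1)  1799: Sun (+1)  1800: Mon (+1)  1801: Tue (+1)  1802: Wed (+1)
  1803: Thu (+1) ✓  1804: Sat (+2)  1805: Sun (+1)  1806: Mon (+1)  … (38 more years) …
  1845: Mon (+1)  1846: Tue (+1)  1847: Wed (+1)  1848: Fri (+2)  1849: Sat (+1)
  1850: Sun (+1)  1851: Mon (+1)  1852: Wed (+2)  1853: Thu (+1) ✓  1854: Fri (+1)
  1855: Sat (+1)  1856: Mon (+2)  1857: Tue (+1)  1858: Wed (+1)
Thursday years: 1796, 1803, 1808, 1814, 1825, 1831, 1836, 1842, 1853 — 9 in total.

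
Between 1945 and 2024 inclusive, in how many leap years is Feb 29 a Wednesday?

Leap years in 1945–2024: 20 of them.
Feb 29 weekday advances by 5 (mod 7) from one leap year to the next four years later (or differs when a century non-leap intervenes).
Leap-day weekdays: 1948:Sun 1952:Fri 1956:Wed✓ 1960:Mon 1964:Sat 1968:Thu 1972:Tue 1976:Sun 1980:Fri 1984:Wed✓ 1988:Mon 1992:Sat 1996:Thu 2000:Tue 2004:Sun 2008:Fri 2012:Wed✓ 2016:Mon 2020:Sat 2024:Thu
Wednesday: 1956, 1984, 2012 → 3.

3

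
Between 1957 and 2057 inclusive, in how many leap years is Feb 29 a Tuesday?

4

Leap years in 1957–2057: 25 of them.
Feb 29 weekday advances by 5 (mod 7) from one leap year to the next four years later (or differs when a century non-leap intervenes).
Leap-day weekdays: 1960:Mon 1964:Sat 1968:Thu 1972:Tue✓ 1976:Sun 1980:Fri 1984:Wed 1988:Mon 1992:Sat 1996:Thu 2000:Tue✓ 2004:Sun 2008:Fri 2012:Wed 2016:Mon 2020:Sat 2024:Thu 2028:Tue✓ 2032:Sun 2036:Fri 2040:Wed 2044:Mon 2048:Sat 2052:Thu 2056:Tue✓
Tuesday: 1972, 2000, 2028, 2056 → 4.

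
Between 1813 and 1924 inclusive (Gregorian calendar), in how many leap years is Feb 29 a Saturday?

Leap years in 1813–1924: 27 of them.
Feb 29 weekday advances by 5 (mod 7) from one leap year to the next four years later (or differs when a century non-leap intervenes).
Leap-day weekdays: 1816:Thu 1820:Tue 1824:Sun 1828:Fri 1832:Wed 1836:Mon 1840:Sat✓ 1844:Thu 1848:Tue 1852:Sun 1856:Fri 1860:Wed 1864:Mon 1868:Sat✓ 1872:Thu 1876:Tue 1880:Sun 1884:Fri 1888:Wed 1892:Mon 1896:Sat✓ 1904:Mon 1908:Sat✓ 1912:Thu 1916:Tue 1920:Sun 1924:Fri
Saturday: 1840, 1868, 1896, 1908 → 4.

4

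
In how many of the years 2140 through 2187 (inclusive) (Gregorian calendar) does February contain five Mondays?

February has 28 days (29 in leap years); it has five Mondays when Monday falls among the first (month-length − 28) days — i.e. when February 1 is Monday in a leap year (never in a common year).
February 1 by year: 2140:Mon✓ 2141:Wed 2142:Thu 2143:Fri 2144:Sat 2145:Mon 2146:Tue 2147:Wed 2148:Thu 2149:Sat 2150:Sun 2151:Mon 2152:Tue 2153:Thu 2154:Fri …(18 more)… 2173:Mon 2174:Tue 2175:Wed 2176:Thu 2177:Sat 2178:Sun 2179:Mon 2180:Tue 2181:Thu 2182:Fri 2183:Sat 2184:Sun 2185:Tue 2186:Wed 2187:Thu
Years with five Mondays: 2140, 2168 → 2.

2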